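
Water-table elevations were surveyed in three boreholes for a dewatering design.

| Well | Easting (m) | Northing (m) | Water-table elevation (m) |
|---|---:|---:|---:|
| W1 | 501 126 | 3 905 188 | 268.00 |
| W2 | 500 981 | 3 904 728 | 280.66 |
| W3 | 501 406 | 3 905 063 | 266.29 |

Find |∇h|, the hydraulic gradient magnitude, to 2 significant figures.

0.028

Three-point gradient (reference W1): Δ to W2 = (-145, -460, +12.66), Δ to W3 = (280, -125, -1.71).
∂h/∂x = -0.01612, ∂h/∂y = -0.02244 (det = 146925).
|∇h| = √(-0.01612² + -0.02244²) = 0.02763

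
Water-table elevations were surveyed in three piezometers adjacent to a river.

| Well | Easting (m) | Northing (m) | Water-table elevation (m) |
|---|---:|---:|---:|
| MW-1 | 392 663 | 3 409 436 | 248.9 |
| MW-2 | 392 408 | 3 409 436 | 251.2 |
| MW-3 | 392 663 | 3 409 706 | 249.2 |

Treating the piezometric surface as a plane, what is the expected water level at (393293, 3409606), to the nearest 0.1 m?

243.4 m

∂h/∂x = (251.2 − 248.9) / (392408 − 392663) = -0.009020
∂h/∂y = (249.2 − 248.9) / (3409706 − 3409436) = +0.001111
h(393293, 3409606) = 248.9 + (-0.009020)·(630) + (+0.001111)·(170) = 248.9 -5.682 +0.189 = 243.407 m.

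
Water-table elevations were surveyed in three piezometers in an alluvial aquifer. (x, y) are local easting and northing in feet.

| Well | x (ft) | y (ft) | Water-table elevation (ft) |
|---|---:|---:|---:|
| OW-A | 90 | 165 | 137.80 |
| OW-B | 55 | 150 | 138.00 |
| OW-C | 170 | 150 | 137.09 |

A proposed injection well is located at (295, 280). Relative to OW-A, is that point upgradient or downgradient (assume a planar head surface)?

downgradient

Taking OW-A as reference: OW-B−OW-A = (-35, -15, +0.20); OW-C−OW-A = (80, -15, -0.71).
Determinant of the coordinate differences = (-35)·(-15) − 80·(-15) = 1725.
∂h/∂x = [(+0.20)·(-15) − (-0.71)·(-15)] / 1725 = -0.007913
∂h/∂y = [(-35)·(-0.71) − 80·(+0.20)] / 1725 = +0.005130
Head at (295, 280) = 137.80 + (-0.007913)·(205) + (+0.005130)·(115) = 136.77 ft.
That is lower than the 137.80 ft at OW-A, so the point is downgradient.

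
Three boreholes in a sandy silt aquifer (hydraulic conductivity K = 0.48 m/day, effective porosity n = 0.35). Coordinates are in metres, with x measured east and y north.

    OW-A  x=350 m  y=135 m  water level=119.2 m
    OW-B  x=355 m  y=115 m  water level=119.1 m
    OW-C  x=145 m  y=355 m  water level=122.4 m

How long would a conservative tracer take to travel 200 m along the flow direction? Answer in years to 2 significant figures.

Three-point gradient (reference OW-A): Δ to OW-B = (5, -20, -0.1), Δ to OW-C = (-205, 220, +3.2).
∂h/∂x = -0.01400, ∂h/∂y = +0.001500 (det = -3000).
|∇h| = √(-0.01400² + 0.001500²) = 0.01408
Seepage velocity v = K·i/n = 0.48 × 0.01408 / 0.35 = 0.01931 m/day.
t = 200 / 0.01931 = 1.036e+04 days = 28.4 years.

28 years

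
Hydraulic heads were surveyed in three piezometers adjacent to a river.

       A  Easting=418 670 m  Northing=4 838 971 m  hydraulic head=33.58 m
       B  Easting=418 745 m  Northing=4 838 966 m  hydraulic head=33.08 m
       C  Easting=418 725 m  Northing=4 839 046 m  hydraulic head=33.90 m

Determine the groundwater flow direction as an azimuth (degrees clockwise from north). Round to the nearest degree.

145°

Taking A as reference: B−A = (75, -5, -0.50); C−A = (55, 75, +0.32).
Solve a·Δx + b·Δy = Δh: det = 75·75 − 55·(-5) = 5900.
∂h/∂x = [(-0.50)·75 − (+0.32)·(-5)] / 5900 = -0.006085
∂h/∂y = [75·(+0.32) − 55·(-0.50)] / 5900 = +0.008729
Flow direction (−∇h) has components (+0.006085 E, -0.008729 N).
Azimuth = atan2(E, N) = atan2(+0.006085, -0.008729) = 145.1° ≈ 145°.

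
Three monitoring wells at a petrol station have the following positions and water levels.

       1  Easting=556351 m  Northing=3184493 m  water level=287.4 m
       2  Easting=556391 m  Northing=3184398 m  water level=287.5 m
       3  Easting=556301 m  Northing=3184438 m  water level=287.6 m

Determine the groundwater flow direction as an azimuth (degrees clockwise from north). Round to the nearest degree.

046°

With h = a·x + b·y + c and 1 as origin, the differences give:
  40·a + (-95)·b = +0.1
  (-50)·a + (-55)·b = +0.2
Eliminate b (×(-55) and ×(-95), subtract): -6950·a = 13.50 → a = ∂h/∂x = -0.001942
Back-substitute: b = ∂h/∂y = -0.001871.
Flow direction (−∇h) has components (+0.001942 E, +0.001871 N).
Azimuth = atan2(E, N) = atan2(+0.001942, +0.001871) = 46.1° ≈ 046°.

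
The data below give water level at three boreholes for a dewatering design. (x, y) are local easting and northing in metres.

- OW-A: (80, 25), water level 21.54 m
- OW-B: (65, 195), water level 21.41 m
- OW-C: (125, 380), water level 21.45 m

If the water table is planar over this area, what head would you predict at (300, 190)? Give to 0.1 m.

22.0 m

Three-point gradient (reference OW-A): Δ to OW-B = (-15, 170, -0.13), Δ to OW-C = (45, 355, -0.09).
∂h/∂x = +0.002378, ∂h/∂y = -0.0005549 (det = -12975).
h(300, 190) = 21.54 + (+0.002378)·(220) + (-0.0005549)·(165) = 21.54 +0.523 -0.092 = 21.972 m.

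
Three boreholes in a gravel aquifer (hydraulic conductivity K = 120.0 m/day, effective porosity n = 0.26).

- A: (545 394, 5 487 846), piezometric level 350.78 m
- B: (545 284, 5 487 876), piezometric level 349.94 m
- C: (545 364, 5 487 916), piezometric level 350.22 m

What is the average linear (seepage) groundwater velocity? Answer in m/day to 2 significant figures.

Differences from A: to B (Δx, Δy, Δh) = (-110, 30, -0.84); to C = (-30, 70, -0.56).
Determinant of the coordinate differences = (-110)·70 − (-30)·30 = -6800.
∂h/∂x = [(-0.84)·70 − (-0.56)·30] / -6800 = +0.006176
∂h/∂y = [(-110)·(-0.56) − (-30)·(-0.84)] / -6800 = -0.005353
|∇h| = √(0.006176² + -0.005353²) = 0.008173
Seepage velocity v = K·i/n = 120.0 × 0.008173 / 0.26 = 3.772 m/day.

3.8 m/day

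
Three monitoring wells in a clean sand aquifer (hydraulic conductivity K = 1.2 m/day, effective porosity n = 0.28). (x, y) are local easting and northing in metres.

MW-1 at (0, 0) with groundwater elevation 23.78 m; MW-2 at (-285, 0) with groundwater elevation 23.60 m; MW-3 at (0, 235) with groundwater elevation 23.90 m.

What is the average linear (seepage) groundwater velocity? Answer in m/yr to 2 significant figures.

∂h/∂x = (23.60 − 23.78) / (-285 − 0) = +0.0006316
∂h/∂y = (23.90 − 23.78) / (235 − 0) = +0.0005106
|∇h| = √(0.0006316² + 0.0005106²) = 0.0008122
Seepage velocity v = K·i/n = 1.2 × 0.0008122 / 0.28 = 0.003481 m/day = 1.271 m/yr.

1.3 m/yr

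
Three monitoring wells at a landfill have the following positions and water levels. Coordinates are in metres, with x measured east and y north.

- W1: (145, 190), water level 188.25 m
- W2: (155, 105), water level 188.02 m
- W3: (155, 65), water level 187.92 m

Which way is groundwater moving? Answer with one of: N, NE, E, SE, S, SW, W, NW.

With h = a·x + b·y + c and W1 as origin, the differences give:
  10·a + (-85)·b = -0.23
  10·a + (-125)·b = -0.33
Eliminate b (×(-125) and ×(-85), subtract): -400·a = 0.700 → a = ∂h/∂x = -0.001750
Back-substitute: b = ∂h/∂y = +0.002500.
Flow = −∇h = (+0.001750 east, -0.002500 north), which points southeast.

SE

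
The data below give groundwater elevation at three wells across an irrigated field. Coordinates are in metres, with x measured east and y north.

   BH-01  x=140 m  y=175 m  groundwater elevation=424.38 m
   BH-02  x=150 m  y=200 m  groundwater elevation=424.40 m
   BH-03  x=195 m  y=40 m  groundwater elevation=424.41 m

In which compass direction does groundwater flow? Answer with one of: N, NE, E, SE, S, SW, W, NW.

Taking BH-01 as reference: BH-02−BH-01 = (10, 25, +0.02); BH-03−BH-01 = (55, -135, +0.03).
Determinant of the coordinate differences = 10·(-135) − 55·25 = -2725.
∂h/∂x = [(+0.02)·(-135) − (+0.03)·25] / -2725 = +0.001266
∂h/∂y = [10·(+0.03) − 55·(+0.02)] / -2725 = +0.0002936
Flow = −∇h = (-0.001266 east, -0.0002936 north), which points west.

W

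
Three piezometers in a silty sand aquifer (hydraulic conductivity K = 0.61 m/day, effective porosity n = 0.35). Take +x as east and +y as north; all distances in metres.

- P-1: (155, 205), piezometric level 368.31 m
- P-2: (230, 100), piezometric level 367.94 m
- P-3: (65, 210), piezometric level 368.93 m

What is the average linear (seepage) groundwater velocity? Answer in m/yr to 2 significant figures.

4.5 m/yr

Differences from P-1: to P-2 (Δx, Δy, Δh) = (75, -105, -0.37); to P-3 = (-90, 5, +0.62).
Determinant of the coordinate differences = 75·5 − (-90)·(-105) = -9075.
∂h/∂x = [(-0.37)·5 − (+0.62)·(-105)] / -9075 = -0.006970
∂h/∂y = [75·(+0.62) − (-90)·(-0.37)] / -9075 = -0.001455
|∇h| = √(-0.006970² + -0.001455²) = 0.00712
Seepage velocity v = K·i/n = 0.61 × 0.00712 / 0.35 = 0.01241 m/day = 4.533 m/yr.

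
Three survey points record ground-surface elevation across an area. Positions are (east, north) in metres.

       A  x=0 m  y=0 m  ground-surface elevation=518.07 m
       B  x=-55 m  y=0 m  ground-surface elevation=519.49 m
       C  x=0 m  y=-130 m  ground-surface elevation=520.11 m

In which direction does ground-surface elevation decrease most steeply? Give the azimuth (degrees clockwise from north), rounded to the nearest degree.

059°

∂z/∂x = (519.49 − 518.07) / (-55 − 0) = -0.02582
∂z/∂y = (520.11 − 518.07) / (-130 − 0) = -0.01569
Steepest decrease is along −∇f: components (+0.02582 E, +0.01569 N).
Azimuth = atan2(+0.02582, +0.01569) = 58.7° ≈ 059°.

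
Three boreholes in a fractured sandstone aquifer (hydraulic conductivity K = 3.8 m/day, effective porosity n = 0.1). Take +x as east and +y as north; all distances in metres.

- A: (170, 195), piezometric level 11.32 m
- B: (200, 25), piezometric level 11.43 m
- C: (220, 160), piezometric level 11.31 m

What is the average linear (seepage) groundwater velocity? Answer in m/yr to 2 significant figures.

15 m/yr

Differences from A: to B (Δx, Δy, Δh) = (30, -170, +0.11); to C = (50, -35, -0.01).
Determinant of the coordinate differences = 30·(-35) − 50·(-170) = 7450.
∂h/∂x = [(+0.11)·(-35) − (-0.01)·(-170)] / 7450 = -0.0007450
∂h/∂y = [30·(-0.01) − 50·(+0.11)] / 7450 = -0.0007785
|∇h| = √(-0.0007450² + -0.0007785²) = 0.001078
Seepage velocity v = K·i/n = 3.8 × 0.001078 / 0.1 = 0.04096 m/day = 14.96 m/yr.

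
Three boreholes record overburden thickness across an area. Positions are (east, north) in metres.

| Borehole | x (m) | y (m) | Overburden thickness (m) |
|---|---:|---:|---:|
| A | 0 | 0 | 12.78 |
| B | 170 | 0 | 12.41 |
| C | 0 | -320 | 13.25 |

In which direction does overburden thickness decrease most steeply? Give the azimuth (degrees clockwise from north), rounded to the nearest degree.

056°

∂d/∂x = (12.41 − 12.78) / (170 − 0) = -0.002176
∂d/∂y = (13.25 − 12.78) / (-320 − 0) = -0.001469
Steepest decrease is along −∇f: components (+0.002176 E, +0.001469 N).
Azimuth = atan2(+0.002176, +0.001469) = 56.0° ≈ 056°.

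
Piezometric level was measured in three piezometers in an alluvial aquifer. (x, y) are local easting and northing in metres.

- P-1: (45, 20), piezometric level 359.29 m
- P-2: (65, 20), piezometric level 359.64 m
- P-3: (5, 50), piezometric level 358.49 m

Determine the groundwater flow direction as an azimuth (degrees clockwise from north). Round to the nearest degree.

Differences from P-1: to P-2 (Δx, Δy, Δh) = (20, 0, +0.35); to P-3 = (-40, 30, -0.80).
Solve a·Δx + b·Δy = Δh: det = 20·30 − (-40)·0 = 600.
∂h/∂x = [(+0.35)·30 − (-0.80)·0] / 600 = +0.01750
∂h/∂y = [20·(-0.80) − (-40)·(+0.35)] / 600 = -0.003333
Flow direction (−∇h) has components (-0.01750 E, +0.003333 N).
Azimuth = atan2(E, N) = atan2(-0.01750, +0.003333) = 280.8° ≈ 281°.

281°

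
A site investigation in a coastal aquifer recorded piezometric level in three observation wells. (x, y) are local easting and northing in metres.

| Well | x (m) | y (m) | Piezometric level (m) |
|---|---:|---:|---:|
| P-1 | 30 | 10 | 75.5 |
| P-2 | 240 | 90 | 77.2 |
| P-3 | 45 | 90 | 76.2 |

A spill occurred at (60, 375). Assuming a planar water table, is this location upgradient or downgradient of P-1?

With h = a·x + b·y + c and P-1 as origin, the differences give:
  210·a + 80·b = +1.7
  15·a + 80·b = +0.7
Eliminate b (×80 and ×80, subtract): 15600·a = 80.00 → a = ∂h/∂x = +0.005128
Back-substitute: b = ∂h/∂y = +0.007788.
Head at (60, 375) = 75.5 + (+0.005128)·(30) + (+0.007788)·(365) = 78.50 m.
That is higher than the 75.5 m at P-1, so the point is upgradient.

upgradient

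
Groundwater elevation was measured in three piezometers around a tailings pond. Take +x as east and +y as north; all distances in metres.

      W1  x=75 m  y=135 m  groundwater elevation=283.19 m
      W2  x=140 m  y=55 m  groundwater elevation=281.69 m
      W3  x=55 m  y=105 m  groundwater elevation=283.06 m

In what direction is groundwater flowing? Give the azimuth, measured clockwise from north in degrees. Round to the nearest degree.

138°

With h = a·x + b·y + c and W1 as origin, the differences give:
  65·a + (-80)·b = -1.50
  (-20)·a + (-30)·b = -0.13
Eliminate b (×(-30) and ×(-80), subtract): -3550·a = 34.600 → a = ∂h/∂x = -0.009746
Back-substitute: b = ∂h/∂y = +0.01083.
Flow direction (−∇h) has components (+0.009746 E, -0.01083 N).
Azimuth = atan2(E, N) = atan2(+0.009746, -0.01083) = 138.0° ≈ 138°.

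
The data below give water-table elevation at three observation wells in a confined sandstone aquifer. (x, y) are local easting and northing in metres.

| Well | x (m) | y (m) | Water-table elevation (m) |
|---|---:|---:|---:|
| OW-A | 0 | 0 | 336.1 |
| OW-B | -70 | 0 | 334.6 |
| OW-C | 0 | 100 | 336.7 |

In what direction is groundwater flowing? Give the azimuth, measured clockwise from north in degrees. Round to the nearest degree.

∂h/∂x = (334.6 − 336.1) / (-70 − 0) = +0.02143
∂h/∂y = (336.7 − 336.1) / (100 − 0) = +0.006000
Flow direction (−∇h) has components (-0.02143 E, -0.006000 N).
Azimuth = atan2(E, N) = atan2(-0.02143, -0.006000) = 254.4° ≈ 254°.

254°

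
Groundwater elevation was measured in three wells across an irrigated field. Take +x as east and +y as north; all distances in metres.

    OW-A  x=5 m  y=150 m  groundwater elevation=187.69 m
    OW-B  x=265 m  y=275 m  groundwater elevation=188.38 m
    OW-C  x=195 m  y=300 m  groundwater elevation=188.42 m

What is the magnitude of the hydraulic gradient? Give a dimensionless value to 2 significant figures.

0.0039

Three-point gradient (reference OW-A): Δ to OW-B = (260, 125, +0.69), Δ to OW-C = (190, 150, +0.73).
∂h/∂x = +0.0008033, ∂h/∂y = +0.003849 (det = 15250).
|∇h| = √(0.0008033² + 0.003849²) = 0.003932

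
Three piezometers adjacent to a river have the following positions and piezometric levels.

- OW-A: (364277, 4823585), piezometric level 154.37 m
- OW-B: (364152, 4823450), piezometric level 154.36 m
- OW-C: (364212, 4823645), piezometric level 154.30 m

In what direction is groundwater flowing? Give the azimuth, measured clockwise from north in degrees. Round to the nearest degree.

309°

Taking OW-A as reference: OW-B−OW-A = (-125, -135, -0.01); OW-C−OW-A = (-65, 60, -0.07).
Determinant of the coordinate differences = (-125)·60 − (-65)·(-135) = -16275.
∂h/∂x = [(-0.01)·60 − (-0.07)·(-135)] / -16275 = +0.0006175
∂h/∂y = [(-125)·(-0.07) − (-65)·(-0.01)] / -16275 = -0.0004977
Flow direction (−∇h) has components (-0.0006175 E, +0.0004977 N).
Azimuth = atan2(E, N) = atan2(-0.0006175, +0.0004977) = 308.9° ≈ 309°.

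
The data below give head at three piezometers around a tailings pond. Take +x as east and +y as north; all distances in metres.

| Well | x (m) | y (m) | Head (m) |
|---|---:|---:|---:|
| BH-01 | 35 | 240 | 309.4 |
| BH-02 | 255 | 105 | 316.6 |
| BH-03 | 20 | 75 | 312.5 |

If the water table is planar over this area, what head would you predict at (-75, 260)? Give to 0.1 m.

Taking BH-01 as reference: BH-02−BH-01 = (220, -135, +7.2); BH-03−BH-01 = (-15, -165, +3.1).
Solve a·Δx + b·Δy = Δh: det = 220·(-165) − (-15)·(-135) = -38325.
∂h/∂x = [(+7.2)·(-165) − (+3.1)·(-135)] / -38325 = +0.02008
∂h/∂y = [220·(+3.1) − (-15)·(+7.2)] / -38325 = -0.02061
h(-75, 260) = 309.4 + (+0.02008)·(-110) + (-0.02061)·(20) = 309.4 -2.209 -0.412 = 306.779 m.

306.8 m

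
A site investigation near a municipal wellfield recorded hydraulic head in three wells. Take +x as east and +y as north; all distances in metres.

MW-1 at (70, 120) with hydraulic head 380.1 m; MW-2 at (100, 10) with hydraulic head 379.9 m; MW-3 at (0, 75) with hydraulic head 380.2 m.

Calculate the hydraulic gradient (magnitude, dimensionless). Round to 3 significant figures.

0.00252

With h = a·x + b·y + c and MW-1 as origin, the differences give:
  30·a + (-110)·b = -0.2
  (-70)·a + (-45)·b = +0.1
Eliminate b (×(-45) and ×(-110), subtract): -9050·a = 20.00 → a = ∂h/∂x = -0.002210
Back-substitute: b = ∂h/∂y = +0.001215.
|∇h| = √(-0.002210² + 0.001215²) = 0.002522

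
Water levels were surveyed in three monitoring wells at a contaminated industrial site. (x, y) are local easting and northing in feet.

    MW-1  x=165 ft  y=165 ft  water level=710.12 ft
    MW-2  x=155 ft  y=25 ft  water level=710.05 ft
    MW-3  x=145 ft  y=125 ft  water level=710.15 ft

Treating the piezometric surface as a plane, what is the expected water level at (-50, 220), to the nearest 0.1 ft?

Differences from MW-1: to MW-2 (Δx, Δy, Δh) = (-10, -140, -0.07); to MW-3 = (-20, -40, +0.03).
Solve a·Δx + b·Δy = Δh: det = (-10)·(-40) − (-20)·(-140) = -2400.
∂h/∂x = [(-0.07)·(-40) − (+0.03)·(-140)] / -2400 = -0.002917
∂h/∂y = [(-10)·(+0.03) − (-20)·(-0.07)] / -2400 = +0.0007083
h(-50, 220) = 710.12 + (-0.002917)·(-215) + (+0.0007083)·(55) = 710.12 +0.627 +0.039 = 710.786 ft.

710.8 ft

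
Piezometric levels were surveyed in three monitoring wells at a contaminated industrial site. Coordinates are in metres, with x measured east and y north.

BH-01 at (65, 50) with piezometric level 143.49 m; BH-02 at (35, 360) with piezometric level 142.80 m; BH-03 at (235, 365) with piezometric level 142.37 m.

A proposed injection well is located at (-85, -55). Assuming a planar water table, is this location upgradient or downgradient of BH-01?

upgradient

Differences from BH-01: to BH-02 (Δx, Δy, Δh) = (-30, 310, -0.69); to BH-03 = (170, 315, -1.12).
Solve a·Δx + b·Δy = Δh: det = (-30)·315 − 170·310 = -62150.
∂h/∂x = [(-0.69)·315 − (-1.12)·310] / -62150 = -0.002089
∂h/∂y = [(-30)·(-1.12) − 170·(-0.69)] / -62150 = -0.002428
Head at (-85, -55) = 143.49 + (-0.002089)·(-150) + (-0.002428)·(-105) = 144.06 m.
That is higher than the 143.49 m at BH-01, so the point is upgradient.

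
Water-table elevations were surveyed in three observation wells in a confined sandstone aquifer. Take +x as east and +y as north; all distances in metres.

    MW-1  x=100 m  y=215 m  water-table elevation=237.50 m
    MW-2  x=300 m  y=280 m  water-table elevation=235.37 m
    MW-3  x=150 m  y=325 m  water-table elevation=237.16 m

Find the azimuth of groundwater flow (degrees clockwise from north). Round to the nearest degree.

100°

With h = a·x + b·y + c and MW-1 as origin, the differences give:
  200·a + 65·b = -2.13
  50·a + 110·b = -0.34
Eliminate b (×110 and ×65, subtract): 18750·a = -212.200 → a = ∂h/∂x = -0.01132
Back-substitute: b = ∂h/∂y = +0.002053.
Flow direction (−∇h) has components (+0.01132 E, -0.002053 N).
Azimuth = atan2(E, N) = atan2(+0.01132, -0.002053) = 100.3° ≈ 100°.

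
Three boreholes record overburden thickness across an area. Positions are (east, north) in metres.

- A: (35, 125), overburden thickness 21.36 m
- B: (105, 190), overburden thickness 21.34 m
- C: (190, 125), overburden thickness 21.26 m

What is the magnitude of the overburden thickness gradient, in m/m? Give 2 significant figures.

0.00075 m/m

Taking A as reference: B−A = (70, 65, -0.02); C−A = (155, 0, -0.10).
Determinant of the coordinate differences = 70·0 − 155·65 = -10075.
∂d/∂x = [(-0.02)·0 − (-0.10)·65] / -10075 = -0.0006452
∂d/∂y = [70·(-0.10) − 155·(-0.02)] / -10075 = +0.0003871
|∇f| = √(-0.0006452² + 0.0003871²) = 0.0007524 m/m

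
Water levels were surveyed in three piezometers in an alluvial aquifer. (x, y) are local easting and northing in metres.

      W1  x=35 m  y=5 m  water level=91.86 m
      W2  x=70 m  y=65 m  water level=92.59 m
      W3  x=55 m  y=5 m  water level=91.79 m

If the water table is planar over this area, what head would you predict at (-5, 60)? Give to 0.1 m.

92.8 m

Taking W1 as reference: W2−W1 = (35, 60, +0.73); W3−W1 = (20, 0, -0.07).
Solve a·Δx + b·Δy = Δh: det = 35·0 − 20·60 = -1200.
∂h/∂x = [(+0.73)·0 − (-0.07)·60] / -1200 = -0.003500
∂h/∂y = [35·(-0.07) − 20·(+0.73)] / -1200 = +0.01421
h(-5, 60) = 91.86 + (-0.003500)·(-40) + (+0.01421)·(55) = 91.86 +0.140 +0.781 = 92.781 m.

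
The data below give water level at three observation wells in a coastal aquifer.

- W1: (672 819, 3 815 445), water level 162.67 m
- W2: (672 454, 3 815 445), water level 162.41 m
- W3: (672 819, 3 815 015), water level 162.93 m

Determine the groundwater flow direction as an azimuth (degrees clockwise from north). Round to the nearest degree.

310°

∂h/∂x = (162.41 − 162.67) / (672454 − 672819) = +0.0007123
∂h/∂y = (162.93 − 162.67) / (3815015 − 3815445) = -0.0006047
Flow direction (−∇h) has components (-0.0007123 E, +0.0006047 N).
Azimuth = atan2(E, N) = atan2(-0.0007123, +0.0006047) = 310.3° ≈ 310°.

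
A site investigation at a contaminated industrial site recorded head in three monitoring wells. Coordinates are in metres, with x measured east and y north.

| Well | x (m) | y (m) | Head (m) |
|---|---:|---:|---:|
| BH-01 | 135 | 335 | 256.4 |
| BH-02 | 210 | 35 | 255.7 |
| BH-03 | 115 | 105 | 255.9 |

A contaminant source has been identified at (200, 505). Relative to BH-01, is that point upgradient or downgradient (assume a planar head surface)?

With h = a·x + b·y + c and BH-01 as origin, the differences give:
  75·a + (-300)·b = -0.7
  (-20)·a + (-230)·b = -0.5
Eliminate b (×(-230) and ×(-300), subtract): -23250·a = 11.00 → a = ∂h/∂x = -0.0004731
Back-substitute: b = ∂h/∂y = +0.002215.
Head at (200, 505) = 256.4 + (-0.0004731)·(65) + (+0.002215)·(170) = 256.75 m.
That is higher than the 256.4 m at BH-01, so the point is upgradient.

upgradient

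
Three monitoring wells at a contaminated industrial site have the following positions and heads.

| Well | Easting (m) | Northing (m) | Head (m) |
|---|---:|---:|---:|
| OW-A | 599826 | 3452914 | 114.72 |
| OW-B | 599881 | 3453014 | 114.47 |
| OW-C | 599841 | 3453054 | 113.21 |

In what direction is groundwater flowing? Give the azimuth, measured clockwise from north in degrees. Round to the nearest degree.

With h = a·x + b·y + c and OW-A as origin, the differences give:
  55·a + 100·b = -0.25
  15·a + 140·b = -1.51
Eliminate b (×140 and ×100, subtract): 6200·a = 116.000 → a = ∂h/∂x = +0.01871
Back-substitute: b = ∂h/∂y = -0.01279.
Flow direction (−∇h) has components (-0.01871 E, +0.01279 N).
Azimuth = atan2(E, N) = atan2(-0.01871, +0.01279) = 304.4° ≈ 304°.

304°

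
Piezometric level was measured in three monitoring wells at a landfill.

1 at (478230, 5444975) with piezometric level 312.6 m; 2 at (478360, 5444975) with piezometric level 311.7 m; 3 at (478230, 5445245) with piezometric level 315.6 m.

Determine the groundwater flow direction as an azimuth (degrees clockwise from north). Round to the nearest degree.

∂h/∂x = (311.7 − 312.6) / (478360 − 478230) = -0.006923
∂h/∂y = (315.6 − 312.6) / (5445245 − 5444975) = +0.01111
Flow direction (−∇h) has components (+0.006923 E, -0.01111 N).
Azimuth = atan2(E, N) = atan2(+0.006923, -0.01111) = 148.1° ≈ 148°.

148°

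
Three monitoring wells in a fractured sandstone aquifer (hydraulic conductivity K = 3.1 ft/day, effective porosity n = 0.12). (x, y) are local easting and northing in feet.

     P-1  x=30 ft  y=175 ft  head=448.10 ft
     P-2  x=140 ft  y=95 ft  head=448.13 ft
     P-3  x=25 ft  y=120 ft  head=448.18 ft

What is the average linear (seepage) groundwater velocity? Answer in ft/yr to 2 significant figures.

15 ft/yr

With h = a·x + b·y + c and P-1 as origin, the differences give:
  110·a + (-80)·b = +0.03
  (-5)·a + (-55)·b = +0.08
Eliminate b (×(-55) and ×(-80), subtract): -6450·a = 4.750 → a = ∂h/∂x = -0.0007364
Back-substitute: b = ∂h/∂y = -0.001388.
|∇h| = √(-0.0007364² + -0.001388²) = 0.001571
Seepage velocity v = K·i/n = 3.1 × 0.001571 / 0.12 = 0.04058 ft/day = 14.82 ft/yr.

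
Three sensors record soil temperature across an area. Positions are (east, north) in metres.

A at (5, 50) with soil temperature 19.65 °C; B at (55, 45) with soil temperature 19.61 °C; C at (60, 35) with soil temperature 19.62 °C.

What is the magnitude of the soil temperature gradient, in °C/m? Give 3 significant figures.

Differences from A: to B (Δx, Δy, Δh) = (50, -5, -0.04); to C = (55, -15, -0.03).
Solve a·Δx + b·Δy = ΔT: det = 50·(-15) − 55·(-5) = -475.
∂T/∂x = [(-0.04)·(-15) − (-0.03)·(-5)] / -475 = -0.0009474
∂T/∂y = [50·(-0.03) − 55·(-0.04)] / -475 = -0.001474
|∇f| = √(-0.0009474² + -0.001474²) = 0.001752 °C/m

0.00175 °C/m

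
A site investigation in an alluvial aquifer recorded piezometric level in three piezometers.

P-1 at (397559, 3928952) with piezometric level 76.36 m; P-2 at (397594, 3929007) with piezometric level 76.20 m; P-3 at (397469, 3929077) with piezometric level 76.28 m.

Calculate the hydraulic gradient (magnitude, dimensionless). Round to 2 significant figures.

0.0025

With h = a·x + b·y + c and P-1 as origin, the differences give:
  35·a + 55·b = -0.16
  (-90)·a + 125·b = -0.08
Eliminate b (×125 and ×55, subtract): 9325·a = -15.600 → a = ∂h/∂x = -0.001673
Back-substitute: b = ∂h/∂y = -0.001845.
|∇h| = √(-0.001673² + -0.001845²) = 0.002491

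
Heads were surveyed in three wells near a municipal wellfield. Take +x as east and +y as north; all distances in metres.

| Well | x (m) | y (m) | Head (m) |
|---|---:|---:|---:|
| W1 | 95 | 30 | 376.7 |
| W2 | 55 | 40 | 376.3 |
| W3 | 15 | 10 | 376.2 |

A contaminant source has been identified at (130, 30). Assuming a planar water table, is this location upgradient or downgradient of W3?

upgradient

Differences from W1: to W2 (Δx, Δy, Δh) = (-40, 10, -0.4); to W3 = (-80, -20, -0.5).
Determinant of the coordinate differences = (-40)·(-20) − (-80)·10 = 1600.
∂h/∂x = [(-0.4)·(-20) − (-0.5)·10] / 1600 = +0.008125
∂h/∂y = [(-40)·(-0.5) − (-80)·(-0.4)] / 1600 = -0.007500
Head at (130, 30) = 376.7 + (+0.008125)·(35) + (-0.007500)·(0) = 376.98 m.
That is higher than the 376.2 m at W3, so the point is upgradient.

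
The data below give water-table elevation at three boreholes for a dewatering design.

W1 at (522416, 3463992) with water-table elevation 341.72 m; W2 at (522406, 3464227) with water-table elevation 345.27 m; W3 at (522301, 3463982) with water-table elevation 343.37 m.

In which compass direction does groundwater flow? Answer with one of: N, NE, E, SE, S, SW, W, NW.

Differences from W1: to W2 (Δx, Δy, Δh) = (-10, 235, +3.55); to W3 = (-115, -10, +1.65).
Determinant of the coordinate differences = (-10)·(-10) − (-115)·235 = 27125.
∂h/∂x = [(+3.55)·(-10) − (+1.65)·235] / 27125 = -0.01560
∂h/∂y = [(-10)·(+1.65) − (-115)·(+3.55)] / 27125 = +0.01444
Flow = −∇h = (+0.01560 east, -0.01444 north), which points southeast.

SE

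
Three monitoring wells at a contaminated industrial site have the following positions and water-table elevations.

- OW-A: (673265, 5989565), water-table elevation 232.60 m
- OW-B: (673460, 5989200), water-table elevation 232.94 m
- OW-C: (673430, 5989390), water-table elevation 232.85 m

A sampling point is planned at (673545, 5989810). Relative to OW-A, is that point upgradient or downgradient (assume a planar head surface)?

upgradient

With h = a·x + b·y + c and OW-A as origin, the differences give:
  195·a + (-365)·b = +0.34
  165·a + (-175)·b = +0.25
Eliminate b (×(-175) and ×(-365), subtract): 26100·a = 31.750 → a = ∂h/∂x = +0.001216
Back-substitute: b = ∂h/∂y = -0.0002816.
Head at (673545, 5989810) = 232.60 + (+0.001216)·(280) + (-0.0002816)·(245) = 232.87 m.
That is higher than the 232.60 m at OW-A, so the point is upgradient.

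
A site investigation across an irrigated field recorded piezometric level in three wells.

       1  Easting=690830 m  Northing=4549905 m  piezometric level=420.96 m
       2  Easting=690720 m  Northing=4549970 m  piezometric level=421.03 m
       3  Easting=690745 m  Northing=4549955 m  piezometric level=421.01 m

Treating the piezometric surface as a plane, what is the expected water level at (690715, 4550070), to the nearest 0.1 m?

Differences from 1: to 2 (Δx, Δy, Δh) = (-110, 65, +0.07); to 3 = (-85, 50, +0.05).
Determinant of the coordinate differences = (-110)·50 − (-85)·65 = 25.
∂h/∂x = [(+0.07)·50 − (+0.05)·65] / 25 = +0.010000
∂h/∂y = [(-110)·(+0.05) − (-85)·(+0.07)] / 25 = +0.01800
h(690715, 4550070) = 420.96 + (+0.010000)·(-115) + (+0.01800)·(165) = 420.96 -1.150 +2.970 = 422.780 m.

422.8 m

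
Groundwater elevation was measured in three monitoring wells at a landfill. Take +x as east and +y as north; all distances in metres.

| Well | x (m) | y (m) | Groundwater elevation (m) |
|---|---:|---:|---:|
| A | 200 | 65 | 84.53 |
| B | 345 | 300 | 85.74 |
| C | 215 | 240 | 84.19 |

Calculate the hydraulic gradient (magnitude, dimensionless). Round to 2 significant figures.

Differences from A: to B (Δx, Δy, Δh) = (145, 235, +1.21); to C = (15, 175, -0.34).
Determinant of the coordinate differences = 145·175 − 15·235 = 21850.
∂h/∂x = [(+1.21)·175 − (-0.34)·235] / 21850 = +0.01335
∂h/∂y = [145·(-0.34) − 15·(+1.21)] / 21850 = -0.003087
|∇h| = √(0.01335² + -0.003087²) = 0.0137

0.014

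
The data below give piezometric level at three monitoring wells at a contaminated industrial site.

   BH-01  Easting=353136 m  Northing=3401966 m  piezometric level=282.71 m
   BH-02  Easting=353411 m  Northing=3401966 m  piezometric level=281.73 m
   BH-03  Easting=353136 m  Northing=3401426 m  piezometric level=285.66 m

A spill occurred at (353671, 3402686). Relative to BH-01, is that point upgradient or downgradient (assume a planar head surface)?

downgradient

∂h/∂x = (281.73 − 282.71) / (353411 − 353136) = -0.003564
∂h/∂y = (285.66 − 282.71) / (3401426 − 3401966) = -0.005463
Head at (353671, 3402686) = 282.71 + (-0.003564)·(535) + (-0.005463)·(720) = 276.87 m.
That is lower than the 282.71 m at BH-01, so the point is downgradient.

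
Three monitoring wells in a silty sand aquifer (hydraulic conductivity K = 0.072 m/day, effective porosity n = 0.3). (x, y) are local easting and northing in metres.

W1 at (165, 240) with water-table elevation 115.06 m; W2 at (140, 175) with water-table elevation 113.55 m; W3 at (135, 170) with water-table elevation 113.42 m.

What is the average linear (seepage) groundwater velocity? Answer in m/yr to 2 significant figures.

1.9 m/yr

Differences from W1: to W2 (Δx, Δy, Δh) = (-25, -65, -1.51); to W3 = (-30, -70, -1.64).
Solve a·Δx + b·Δy = Δh: det = (-25)·(-70) − (-30)·(-65) = -200.
∂h/∂x = [(-1.51)·(-70) − (-1.64)·(-65)] / -200 = +0.004500
∂h/∂y = [(-25)·(-1.64) − (-30)·(-1.51)] / -200 = +0.02150
|∇h| = √(0.004500² + 0.02150²) = 0.02197
Seepage velocity v = K·i/n = 0.072 × 0.02197 / 0.3 = 0.005273 m/day = 1.926 m/yr.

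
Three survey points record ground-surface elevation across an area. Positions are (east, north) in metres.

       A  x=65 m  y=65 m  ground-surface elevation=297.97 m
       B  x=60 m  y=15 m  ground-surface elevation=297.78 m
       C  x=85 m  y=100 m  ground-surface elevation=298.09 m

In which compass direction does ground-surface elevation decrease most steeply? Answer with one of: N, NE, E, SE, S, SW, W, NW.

S

Differences from A: to B (Δx, Δy, Δh) = (-5, -50, -0.19); to C = (20, 35, +0.12).
Solve a·Δx + b·Δy = Δz: det = (-5)·35 − 20·(-50) = 825.
∂z/∂x = [(-0.19)·35 − (+0.12)·(-50)] / 825 = -0.0007879
∂z/∂y = [(-5)·(+0.12) − 20·(-0.19)] / 825 = +0.003879
Steepest decrease is along −∇f = (+0.0007879 E, -0.003879 N) → south.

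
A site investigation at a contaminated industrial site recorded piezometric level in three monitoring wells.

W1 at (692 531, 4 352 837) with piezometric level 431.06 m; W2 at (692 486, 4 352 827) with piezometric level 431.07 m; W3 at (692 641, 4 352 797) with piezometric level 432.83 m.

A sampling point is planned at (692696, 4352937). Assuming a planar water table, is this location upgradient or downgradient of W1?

Taking W1 as reference: W2−W1 = (-45, -10, +0.01); W3−W1 = (110, -40, +1.77).
Solve a·Δx + b·Δy = Δh: det = (-45)·(-40) − 110·(-10) = 2900.
∂h/∂x = [(+0.01)·(-40) − (+1.77)·(-10)] / 2900 = +0.005966
∂h/∂y = [(-45)·(+1.77) − 110·(+0.01)] / 2900 = -0.02784
Head at (692696, 4352937) = 431.06 + (+0.005966)·(165) + (-0.02784)·(100) = 429.26 m.
That is lower than the 431.06 m at W1, so the point is downgradient.

downgradient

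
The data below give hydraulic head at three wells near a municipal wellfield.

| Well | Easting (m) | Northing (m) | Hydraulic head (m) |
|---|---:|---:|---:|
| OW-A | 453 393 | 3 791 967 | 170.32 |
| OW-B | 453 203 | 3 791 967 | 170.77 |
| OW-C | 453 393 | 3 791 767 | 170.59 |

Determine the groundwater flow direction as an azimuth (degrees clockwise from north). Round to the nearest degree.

060°

∂h/∂x = (170.77 − 170.32) / (453203 − 453393) = -0.002368
∂h/∂y = (170.59 − 170.32) / (3791767 − 3791967) = -0.001350
Flow direction (−∇h) has components (+0.002368 E, +0.001350 N).
Azimuth = atan2(E, N) = atan2(+0.002368, +0.001350) = 60.3° ≈ 060°.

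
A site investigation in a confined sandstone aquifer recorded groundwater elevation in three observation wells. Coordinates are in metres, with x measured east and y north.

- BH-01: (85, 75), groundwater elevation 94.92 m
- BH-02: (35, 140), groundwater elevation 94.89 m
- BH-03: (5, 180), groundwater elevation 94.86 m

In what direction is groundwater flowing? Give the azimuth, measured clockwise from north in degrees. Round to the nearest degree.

051°

With h = a·x + b·y + c and BH-01 as origin, the differences give:
  (-50)·a + 65·b = -0.03
  (-80)·a + 105·b = -0.06
Eliminate b (×105 and ×65, subtract): -50·a = 0.750 → a = ∂h/∂x = -0.01500
Back-substitute: b = ∂h/∂y = -0.01200.
Flow direction (−∇h) has components (+0.01500 E, +0.01200 N).
Azimuth = atan2(E, N) = atan2(+0.01500, +0.01200) = 51.3° ≈ 051°.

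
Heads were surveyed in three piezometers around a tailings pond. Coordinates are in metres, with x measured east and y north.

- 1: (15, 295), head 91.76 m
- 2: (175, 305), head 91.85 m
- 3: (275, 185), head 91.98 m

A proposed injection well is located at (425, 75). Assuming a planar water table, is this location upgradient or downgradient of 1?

upgradient

Differences from 1: to 2 (Δx, Δy, Δh) = (160, 10, +0.09); to 3 = (260, -110, +0.22).
Solve a·Δx + b·Δy = Δh: det = 160·(-110) − 260·10 = -20200.
∂h/∂x = [(+0.09)·(-110) − (+0.22)·10] / -20200 = +0.0005990
∂h/∂y = [160·(+0.22) − 260·(+0.09)] / -20200 = -0.0005842
Head at (425, 75) = 91.76 + (+0.0005990)·(410) + (-0.0005842)·(-220) = 92.13 m.
That is higher than the 91.76 m at 1, so the point is upgradient.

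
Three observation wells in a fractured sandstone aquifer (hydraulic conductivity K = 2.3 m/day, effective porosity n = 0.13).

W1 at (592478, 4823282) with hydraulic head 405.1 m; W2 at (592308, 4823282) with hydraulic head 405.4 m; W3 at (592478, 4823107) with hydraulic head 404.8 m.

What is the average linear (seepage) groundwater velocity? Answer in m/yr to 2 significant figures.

∂h/∂x = (405.4 − 405.1) / (592308 − 592478) = -0.001765
∂h/∂y = (404.8 − 405.1) / (4823107 − 4823282) = +0.001714
|∇h| = √(-0.001765² + 0.001714²) = 0.00246
Seepage velocity v = K·i/n = 2.3 × 0.00246 / 0.13 = 0.04352 m/day = 15.9 m/yr.

16 m/yr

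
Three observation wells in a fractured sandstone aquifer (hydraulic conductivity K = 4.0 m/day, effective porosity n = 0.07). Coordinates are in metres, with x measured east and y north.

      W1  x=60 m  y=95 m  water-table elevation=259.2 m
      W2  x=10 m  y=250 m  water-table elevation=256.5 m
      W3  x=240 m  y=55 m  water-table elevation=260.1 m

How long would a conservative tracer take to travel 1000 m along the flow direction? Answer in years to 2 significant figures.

Taking W1 as reference: W2−W1 = (-50, 155, -2.7); W3−W1 = (180, -40, +0.9).
Determinant of the coordinate differences = (-50)·(-40) − 180·155 = -25900.
∂h/∂x = [(-2.7)·(-40) − (+0.9)·155] / -25900 = +0.001216
∂h/∂y = [(-50)·(+0.9) − 180·(-2.7)] / -25900 = -0.01703
|∇h| = √(0.001216² + -0.01703²) = 0.01707
Seepage velocity v = K·i/n = 4.0 × 0.01707 / 0.07 = 0.9754 m/day.
t = 1000 / 0.9754 = 1025 days = 2.81 years.

2.8 years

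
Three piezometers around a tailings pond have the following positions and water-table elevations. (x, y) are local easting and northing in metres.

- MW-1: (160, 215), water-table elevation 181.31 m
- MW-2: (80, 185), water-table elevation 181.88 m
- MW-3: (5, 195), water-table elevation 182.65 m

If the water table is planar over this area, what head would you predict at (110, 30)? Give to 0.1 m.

Three-point gradient (reference MW-1): Δ to MW-2 = (-80, -30, +0.57), Δ to MW-3 = (-155, -20, +1.34).
∂h/∂x = -0.009443, ∂h/∂y = +0.006180 (det = -3050).
h(110, 30) = 181.31 + (-0.009443)·(-50) + (+0.006180)·(-185) = 181.31 +0.472 -1.143 = 180.639 m.

180.6 m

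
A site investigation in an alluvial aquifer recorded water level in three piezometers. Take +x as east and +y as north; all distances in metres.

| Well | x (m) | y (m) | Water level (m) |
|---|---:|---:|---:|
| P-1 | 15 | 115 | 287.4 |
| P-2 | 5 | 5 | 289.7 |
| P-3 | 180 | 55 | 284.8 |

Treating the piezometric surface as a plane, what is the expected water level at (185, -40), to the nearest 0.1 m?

Differences from P-1: to P-2 (Δx, Δy, Δh) = (-10, -110, +2.3); to P-3 = (165, -60, -2.6).
Solve a·Δx + b·Δy = Δh: det = (-10)·(-60) − 165·(-110) = 18750.
∂h/∂x = [(+2.3)·(-60) − (-2.6)·(-110)] / 18750 = -0.02261
∂h/∂y = [(-10)·(-2.6) − 165·(+2.3)] / 18750 = -0.01885
h(185, -40) = 287.4 + (-0.02261)·(170) + (-0.01885)·(-155) = 287.4 -3.844 +2.922 = 286.478 m.

286.5 m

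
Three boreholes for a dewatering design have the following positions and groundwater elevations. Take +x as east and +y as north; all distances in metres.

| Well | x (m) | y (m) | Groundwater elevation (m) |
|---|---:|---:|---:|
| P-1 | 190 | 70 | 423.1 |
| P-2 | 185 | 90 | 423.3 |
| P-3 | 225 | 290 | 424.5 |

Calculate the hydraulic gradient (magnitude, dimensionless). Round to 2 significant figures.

Differences from P-1: to P-2 (Δx, Δy, Δh) = (-5, 20, +0.2); to P-3 = (35, 220, +1.4).
Solve a·Δx + b·Δy = Δh: det = (-5)·220 − 35·20 = -1800.
∂h/∂x = [(+0.2)·220 − (+1.4)·20] / -1800 = -0.008889
∂h/∂y = [(-5)·(+1.4) − 35·(+0.2)] / -1800 = +0.007778
|∇h| = √(-0.008889² + 0.007778²) = 0.01181

0.012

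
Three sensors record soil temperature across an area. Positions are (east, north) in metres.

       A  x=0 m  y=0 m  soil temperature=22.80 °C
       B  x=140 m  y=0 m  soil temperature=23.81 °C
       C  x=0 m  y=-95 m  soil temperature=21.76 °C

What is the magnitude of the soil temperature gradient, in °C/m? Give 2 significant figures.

∂T/∂x = (23.81 − 22.80) / (140 − 0) = +0.007214
∂T/∂y = (21.76 − 22.80) / (-95 − 0) = +0.01095
|∇f| = √(0.007214² + 0.01095²) = 0.01311 °C/m

0.013 °C/m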